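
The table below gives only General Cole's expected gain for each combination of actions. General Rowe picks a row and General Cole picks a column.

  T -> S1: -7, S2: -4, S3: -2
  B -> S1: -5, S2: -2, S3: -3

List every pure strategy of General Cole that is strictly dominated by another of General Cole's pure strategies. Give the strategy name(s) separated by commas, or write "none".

S2 strictly dominates S1 — T: -4>-7, B: -2>-5.
Nothing dominates S2: S1 at T (-4>-7); S3 at B (-2>-3).
S3 is not dominated — it holds its own against S1 at T (-2>-7); S2 at T (-2>-4).

S1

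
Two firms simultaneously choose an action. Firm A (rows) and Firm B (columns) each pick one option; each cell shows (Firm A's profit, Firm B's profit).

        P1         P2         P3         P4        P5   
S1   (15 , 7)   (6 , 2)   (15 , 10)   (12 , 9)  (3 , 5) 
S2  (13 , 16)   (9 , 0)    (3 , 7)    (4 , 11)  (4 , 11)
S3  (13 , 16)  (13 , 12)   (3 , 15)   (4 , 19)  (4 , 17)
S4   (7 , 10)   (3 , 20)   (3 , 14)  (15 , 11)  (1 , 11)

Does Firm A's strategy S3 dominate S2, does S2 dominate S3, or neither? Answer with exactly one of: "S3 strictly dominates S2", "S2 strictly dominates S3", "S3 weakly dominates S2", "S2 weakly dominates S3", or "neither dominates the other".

S3 weakly dominates S2

Compare S3 to S2 across every action of Firm B: P1: 13=13, P2: 13>9, P3: 3=3, P4: 4=4, P5: 4=4.
S3 is at least as good everywhere and strictly better somewhere (tied only at P1, P3, P4, P5), so S3 weakly but not strictly dominates S2.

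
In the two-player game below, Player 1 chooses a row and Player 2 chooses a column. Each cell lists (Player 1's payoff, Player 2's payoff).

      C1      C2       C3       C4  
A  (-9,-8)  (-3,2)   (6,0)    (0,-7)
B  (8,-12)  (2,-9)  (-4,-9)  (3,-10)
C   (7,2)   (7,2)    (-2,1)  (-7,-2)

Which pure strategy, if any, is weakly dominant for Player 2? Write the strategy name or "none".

C2

C2 vs C1: A: 2>-8, B: -9>-12, C: 2=2.
C2 vs C3: A: 2>0, B: -9=-9, C: 2>1.
C2 vs C4: A: 2>-7, B: -9>-10, C: 2>-2.
C2 is at least as good as every other strategy against every opponent action, so it is weakly dominant.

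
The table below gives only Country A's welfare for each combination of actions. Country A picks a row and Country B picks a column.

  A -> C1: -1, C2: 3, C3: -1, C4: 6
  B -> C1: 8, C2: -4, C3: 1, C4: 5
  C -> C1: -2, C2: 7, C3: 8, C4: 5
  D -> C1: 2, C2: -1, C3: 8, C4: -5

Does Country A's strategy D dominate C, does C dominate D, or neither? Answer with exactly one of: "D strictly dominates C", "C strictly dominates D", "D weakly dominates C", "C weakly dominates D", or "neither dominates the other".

Compare D to C across each choice by Country B: C1: 2>-2, C2: -1<7, C3: 8=8, C4: -5<5.
D does better at C1 but worse at C2, C4; neither strategy dominates the other.

neither dominates the other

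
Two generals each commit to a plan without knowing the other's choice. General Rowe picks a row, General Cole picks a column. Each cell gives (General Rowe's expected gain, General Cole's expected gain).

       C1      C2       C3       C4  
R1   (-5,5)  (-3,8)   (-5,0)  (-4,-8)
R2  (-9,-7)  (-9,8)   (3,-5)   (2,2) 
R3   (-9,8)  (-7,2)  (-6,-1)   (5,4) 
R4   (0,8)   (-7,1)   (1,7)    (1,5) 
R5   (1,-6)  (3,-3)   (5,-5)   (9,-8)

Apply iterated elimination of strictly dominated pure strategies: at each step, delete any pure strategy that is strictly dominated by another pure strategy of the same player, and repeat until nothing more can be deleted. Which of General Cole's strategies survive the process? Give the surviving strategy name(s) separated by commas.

C2

General Rowe's strategy R1 is strictly dominated by R5 (C1: 1>-5, C2: 3>-3, C3: 5>-5, C4: 9>-4) and is removed.
Row R2 is eliminated: R5 beats it against every remaining column (C1: 1>-9, C2: 3>-9, C3: 5>3, C4: 9>2).
Row R3 is eliminated: R5 beats it against every remaining column (C1: 1>-9, C2: 3>-7, C3: 5>-6, C4: 9>5).
General Rowe's strategy R4 is strictly dominated by R5 (C1: 1>0, C2: 3>-7, C3: 5>1, C4: 9>1) and is removed.
For General Cole, C2 strictly dominates C1 on the remaining rows (R5: -3>-6); eliminate C1.
Column C3 is eliminated: C2 beats it against every remaining row (R5: -3>-5).
General Cole's strategy C4 is strictly dominated by C2 (R5: -3>-8) and is removed.
Among the remaining strategies, none is strictly dominated by another pure strategy of the same player, so the elimination stops.
Surviving strategies — General Rowe: {R5}; General Cole: {C2}.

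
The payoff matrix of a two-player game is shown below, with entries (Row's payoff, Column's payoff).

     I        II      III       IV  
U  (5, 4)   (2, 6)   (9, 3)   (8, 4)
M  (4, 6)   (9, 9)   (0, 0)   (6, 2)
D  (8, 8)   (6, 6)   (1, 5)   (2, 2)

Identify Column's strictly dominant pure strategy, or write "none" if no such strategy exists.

none

I fails to dominate II at U (4<6).
II fails to dominate I at D (6<8).
III fails to dominate I at U (3<4).
IV fails to dominate I at U (4=4).
No single strategy dominates all the others.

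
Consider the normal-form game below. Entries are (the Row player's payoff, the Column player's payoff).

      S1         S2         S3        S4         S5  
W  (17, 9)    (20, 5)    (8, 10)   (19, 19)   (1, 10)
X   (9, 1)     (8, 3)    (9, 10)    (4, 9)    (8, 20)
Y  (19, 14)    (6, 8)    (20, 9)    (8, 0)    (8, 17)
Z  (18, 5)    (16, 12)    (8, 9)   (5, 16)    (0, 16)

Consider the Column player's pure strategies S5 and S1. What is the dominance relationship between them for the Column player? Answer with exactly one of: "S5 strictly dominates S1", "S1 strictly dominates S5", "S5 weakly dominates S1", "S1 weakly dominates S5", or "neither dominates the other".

S5's payoffs vs S1's, by the Row player's action — W: 10>9, X: 20>1, Y: 17>14, Z: 16>5.
S5 gives a strictly higher payoff against each opponent action, so S5 strictly dominates S1.

S5 strictly dominates S1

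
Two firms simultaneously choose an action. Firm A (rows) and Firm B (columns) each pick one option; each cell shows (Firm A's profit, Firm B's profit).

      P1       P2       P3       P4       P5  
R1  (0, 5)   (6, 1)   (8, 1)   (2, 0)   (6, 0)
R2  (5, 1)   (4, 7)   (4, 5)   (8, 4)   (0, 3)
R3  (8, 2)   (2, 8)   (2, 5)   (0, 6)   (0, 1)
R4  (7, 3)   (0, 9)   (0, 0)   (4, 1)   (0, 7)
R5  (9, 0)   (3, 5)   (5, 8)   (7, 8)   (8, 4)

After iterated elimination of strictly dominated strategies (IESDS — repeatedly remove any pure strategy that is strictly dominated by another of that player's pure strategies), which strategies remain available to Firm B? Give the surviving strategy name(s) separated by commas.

For Firm A, R5 strictly dominates R3 on the remaining columns (P1: 9>8, P2: 3>2, P3: 5>2, P4: 7>0, P5: 8>0); eliminate R3.
For Firm A, R5 strictly dominates R4 on the remaining columns (P1: 9>7, P2: 3>0, P3: 5>0, P4: 7>4, P5: 8>0); eliminate R4.
Firm B's strategy P5 is strictly dominated by P2 (R1: 1>0, R2: 7>3, R5: 5>4) and is removed.
Among the remaining strategies, none is strictly dominated by another pure strategy of the same player, so the elimination stops.
Surviving strategies — Firm A: {R1, R2, R5}; Firm B: {P1, P2, P3, P4}.

P1, P2, P3, P4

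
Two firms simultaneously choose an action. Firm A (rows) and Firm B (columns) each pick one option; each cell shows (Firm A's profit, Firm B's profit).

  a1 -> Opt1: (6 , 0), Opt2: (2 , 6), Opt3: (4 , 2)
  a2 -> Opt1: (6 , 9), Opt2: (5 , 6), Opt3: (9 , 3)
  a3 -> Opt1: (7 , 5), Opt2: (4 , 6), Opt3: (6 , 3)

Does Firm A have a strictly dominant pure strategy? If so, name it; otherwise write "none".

a1 fails to dominate a2 at Opt1 (6=6).
a2 fails to dominate a1 at Opt1 (6=6).
a3 fails to dominate a2 at Opt2 (4<5).
No single strategy dominates all the others.

none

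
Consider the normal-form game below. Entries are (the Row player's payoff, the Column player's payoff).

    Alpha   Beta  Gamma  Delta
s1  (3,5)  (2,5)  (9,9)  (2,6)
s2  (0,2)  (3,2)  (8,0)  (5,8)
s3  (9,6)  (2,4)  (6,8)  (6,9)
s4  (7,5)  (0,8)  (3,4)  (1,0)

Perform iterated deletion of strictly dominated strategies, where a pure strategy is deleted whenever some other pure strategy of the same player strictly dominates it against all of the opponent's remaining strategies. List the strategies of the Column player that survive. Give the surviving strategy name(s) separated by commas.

Row s4 is eliminated: s3 beats it against every remaining column (Alpha: 9>7, Beta: 2>0, Gamma: 6>3, Delta: 6>1).
The Column player's strategy Alpha is strictly dominated by Delta (s1: 6>5, s2: 8>2, s3: 9>6) and is removed.
Column Beta is eliminated: Delta beats it against every remaining row (s1: 6>5, s2: 8>2, s3: 9>4).
Among the remaining strategies, none is strictly dominated by another pure strategy of the same player, so the elimination stops.
Surviving strategies — the Row player: {s1, s2, s3}; the Column player: {Gamma, Delta}.

Gamma, Delta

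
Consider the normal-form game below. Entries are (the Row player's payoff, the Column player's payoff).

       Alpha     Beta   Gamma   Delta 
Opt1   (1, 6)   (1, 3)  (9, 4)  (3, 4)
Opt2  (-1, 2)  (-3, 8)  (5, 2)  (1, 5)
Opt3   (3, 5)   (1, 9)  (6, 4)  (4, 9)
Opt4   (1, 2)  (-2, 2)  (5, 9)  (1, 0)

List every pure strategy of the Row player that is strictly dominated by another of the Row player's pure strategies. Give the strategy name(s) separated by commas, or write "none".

Opt2, Opt4

Nothing dominates Opt1: Opt2 at Alpha (1>-1); Opt3 at Beta (1=1); Opt4 at Alpha (1=1).
Opt2: dominated, since Opt1 does at least as well everywhere (Alpha: 1>-1, Beta: 1>-3, Gamma: 9>5, Delta: 3>1).
Opt3: no other strategy beats it everywhere (Opt1 at Alpha (3>1); Opt2 at Alpha (3>-1); Opt4 at Alpha (3>1)).
Opt3 strictly dominates Opt4 — Alpha: 3>1, Beta: 1>-2, Gamma: 6>5, Delta: 4>1.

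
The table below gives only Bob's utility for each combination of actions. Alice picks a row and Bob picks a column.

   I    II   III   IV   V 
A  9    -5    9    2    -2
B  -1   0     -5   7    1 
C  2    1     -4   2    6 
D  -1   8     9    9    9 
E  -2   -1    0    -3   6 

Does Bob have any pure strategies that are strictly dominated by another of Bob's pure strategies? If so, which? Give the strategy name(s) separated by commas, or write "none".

Nothing dominates I: II at A (9>-5); III at A (9=9); IV at A (9>2); V at A (9>-2).
II: dominated, since V does at least as well everywhere (A: -2>-5, B: 1>0, C: 6>1, D: 9>8, E: 6>-1).
III: no other strategy beats it everywhere (I at A (9=9); II at A (9>-5); IV at A (9>2); V at A (9>-2)).
IV is not dominated — it holds its own against I at B (7>-1); II at A (2>-5); III at B (7>-5); V at A (2>-2).
V is not dominated — it holds its own against I at B (1>-1); II at A (-2>-5); III at B (1>-5); IV at C (6>2).

II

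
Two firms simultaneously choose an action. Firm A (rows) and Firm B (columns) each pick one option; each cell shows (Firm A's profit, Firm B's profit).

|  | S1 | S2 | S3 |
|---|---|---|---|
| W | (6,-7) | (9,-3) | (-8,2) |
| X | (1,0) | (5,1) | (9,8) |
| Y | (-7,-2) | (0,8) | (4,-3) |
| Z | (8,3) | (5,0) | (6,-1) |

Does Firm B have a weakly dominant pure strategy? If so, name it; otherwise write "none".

S1 fails to dominate S2 at W (-7<-3).
S2 fails to dominate S1 at Z (0<3).
S3 fails to dominate S1 at Y (-3<-2).
No single strategy dominates all the others.

none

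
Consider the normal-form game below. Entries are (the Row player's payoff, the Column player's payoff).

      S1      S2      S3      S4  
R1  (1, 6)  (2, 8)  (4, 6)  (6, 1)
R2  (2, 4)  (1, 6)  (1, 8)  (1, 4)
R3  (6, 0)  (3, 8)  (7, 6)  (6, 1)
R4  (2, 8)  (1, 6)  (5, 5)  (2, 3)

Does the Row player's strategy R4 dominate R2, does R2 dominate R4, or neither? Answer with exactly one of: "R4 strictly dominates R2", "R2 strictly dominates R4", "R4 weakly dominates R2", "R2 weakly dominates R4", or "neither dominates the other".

R4 weakly dominates R2

Compare R4 to R2 across each opponent action: S1: 2=2, S2: 1=1, S3: 5>1, S4: 2>1.
R4 is at least as good everywhere and strictly better somewhere (tied only at S1, S2), so R4 weakly but not strictly dominates R2.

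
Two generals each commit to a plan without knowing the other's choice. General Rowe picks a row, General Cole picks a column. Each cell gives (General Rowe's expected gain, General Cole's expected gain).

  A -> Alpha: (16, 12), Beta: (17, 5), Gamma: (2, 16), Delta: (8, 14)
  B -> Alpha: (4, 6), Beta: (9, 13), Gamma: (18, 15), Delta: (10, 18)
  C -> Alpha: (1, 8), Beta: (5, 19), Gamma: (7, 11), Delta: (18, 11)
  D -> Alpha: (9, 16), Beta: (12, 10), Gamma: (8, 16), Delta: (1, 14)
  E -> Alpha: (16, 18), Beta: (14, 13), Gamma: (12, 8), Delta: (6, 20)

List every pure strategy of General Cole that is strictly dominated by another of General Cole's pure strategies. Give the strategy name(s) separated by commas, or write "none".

none

Alpha is not dominated — it holds its own against Beta at A (12>5); Gamma at D (16=16); Delta at D (16>14).
Nothing dominates Beta: Alpha at B (13>6); Gamma at C (19>11); Delta at C (19>11).
Nothing dominates Gamma: Alpha at A (16>12); Beta at A (16>5); Delta at A (16>14).
Delta is not dominated — it holds its own against Alpha at A (14>12); Beta at A (14>5); Gamma at B (18>15).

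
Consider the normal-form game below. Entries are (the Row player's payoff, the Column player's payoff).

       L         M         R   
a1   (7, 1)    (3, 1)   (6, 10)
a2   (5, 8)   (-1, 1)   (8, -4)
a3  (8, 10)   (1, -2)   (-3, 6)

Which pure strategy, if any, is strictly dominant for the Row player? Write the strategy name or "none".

a1 fails to dominate a2 at R (6<8).
a2 fails to dominate a1 at L (5<7).
a3 fails to dominate a1 at M (1<3).
No single strategy dominates all the others.

none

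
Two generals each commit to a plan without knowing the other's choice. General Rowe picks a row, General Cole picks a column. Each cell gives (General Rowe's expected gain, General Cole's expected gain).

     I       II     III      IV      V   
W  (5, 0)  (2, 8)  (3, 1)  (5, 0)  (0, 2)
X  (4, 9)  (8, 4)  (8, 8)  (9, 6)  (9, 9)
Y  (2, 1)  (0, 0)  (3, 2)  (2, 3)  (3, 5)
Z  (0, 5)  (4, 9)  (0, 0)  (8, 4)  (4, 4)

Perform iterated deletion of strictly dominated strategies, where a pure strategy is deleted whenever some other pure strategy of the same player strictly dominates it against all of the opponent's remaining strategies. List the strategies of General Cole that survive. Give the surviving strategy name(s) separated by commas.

General Rowe's strategy Y is strictly dominated by X (I: 4>2, II: 8>0, III: 8>3, IV: 9>2, V: 9>3) and is removed.
For General Rowe, X strictly dominates Z on the remaining columns (I: 4>0, II: 8>4, III: 8>0, IV: 9>8, V: 9>4); eliminate Z.
Column III is eliminated: V beats it against every remaining row (W: 2>1, X: 9>8).
For General Cole, V strictly dominates IV on the remaining rows (W: 2>0, X: 9>6); eliminate IV.
Among the remaining strategies, none is strictly dominated by another pure strategy of the same player, so the elimination stops.
Surviving strategies — General Rowe: {W, X}; General Cole: {I, II, V}.

I, II, V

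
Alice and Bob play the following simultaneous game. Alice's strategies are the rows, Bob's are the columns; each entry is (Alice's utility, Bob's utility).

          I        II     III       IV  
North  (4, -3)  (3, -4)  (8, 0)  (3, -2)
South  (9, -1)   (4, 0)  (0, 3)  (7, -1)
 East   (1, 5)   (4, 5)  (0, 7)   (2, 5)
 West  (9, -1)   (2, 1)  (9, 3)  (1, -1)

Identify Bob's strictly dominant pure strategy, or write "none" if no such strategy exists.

III

III vs I: North: 0>-3, South: 3>-1, East: 7>5, West: 3>-1.
III vs II: North: 0>-4, South: 3>0, East: 7>5, West: 3>1.
III vs IV: North: 0>-2, South: 3>-1, East: 7>5, West: 3>-1.
III strictly beats every other strategy against every opponent action, so it is strictly dominant.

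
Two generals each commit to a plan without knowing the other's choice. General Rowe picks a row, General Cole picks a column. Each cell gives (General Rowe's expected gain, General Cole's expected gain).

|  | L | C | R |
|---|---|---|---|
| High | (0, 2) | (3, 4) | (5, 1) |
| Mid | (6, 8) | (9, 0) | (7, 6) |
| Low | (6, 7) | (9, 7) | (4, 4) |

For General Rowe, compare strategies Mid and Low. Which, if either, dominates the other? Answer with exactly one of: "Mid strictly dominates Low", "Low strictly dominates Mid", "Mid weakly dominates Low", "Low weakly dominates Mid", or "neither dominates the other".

Mid weakly dominates Low

Mid's payoffs vs Low's, by General Cole's action — L: 6=6, C: 9=9, R: 7>4.
Mid is at least as good everywhere and strictly better somewhere (tied only at L, C), so Mid weakly but not strictly dominates Low.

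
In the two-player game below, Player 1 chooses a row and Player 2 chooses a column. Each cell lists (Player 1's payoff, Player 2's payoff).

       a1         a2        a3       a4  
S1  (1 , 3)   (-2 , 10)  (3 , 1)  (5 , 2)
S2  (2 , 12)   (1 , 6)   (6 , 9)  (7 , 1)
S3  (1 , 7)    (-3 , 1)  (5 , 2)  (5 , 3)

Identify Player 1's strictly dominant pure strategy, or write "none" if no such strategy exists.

S2 vs S1: a1: 2>1, a2: 1>-2, a3: 6>3, a4: 7>5.
S2 vs S3: a1: 2>1, a2: 1>-3, a3: 6>5, a4: 7>5.
S2 strictly beats every other strategy against every opponent action, so it is strictly dominant.

S2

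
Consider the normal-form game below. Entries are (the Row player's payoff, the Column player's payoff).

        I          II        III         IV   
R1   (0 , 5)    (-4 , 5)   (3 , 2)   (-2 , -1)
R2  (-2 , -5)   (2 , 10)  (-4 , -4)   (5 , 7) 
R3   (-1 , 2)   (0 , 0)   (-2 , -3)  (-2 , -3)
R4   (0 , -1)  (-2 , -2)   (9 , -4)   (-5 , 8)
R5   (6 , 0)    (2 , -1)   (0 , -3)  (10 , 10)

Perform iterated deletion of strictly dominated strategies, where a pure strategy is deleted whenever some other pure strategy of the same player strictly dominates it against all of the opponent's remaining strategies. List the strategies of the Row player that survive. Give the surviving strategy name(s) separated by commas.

R2, R5

For the Row player, R5 strictly dominates R3 on the remaining columns (I: 6>-1, II: 2>0, III: 0>-2, IV: 10>-2); eliminate R3.
The Column player's strategy III is strictly dominated by II (R1: 5>2, R2: 10>-4, R4: -2>-4, R5: -1>-3) and is removed.
For the Row player, R5 strictly dominates R1 on the remaining columns (I: 6>0, II: 2>-4, IV: 10>-2); eliminate R1.
The Row player's strategy R4 is strictly dominated by R5 (I: 6>0, II: 2>-2, IV: 10>-5) and is removed.
For the Column player, IV strictly dominates I on the remaining rows (R2: 7>-5, R5: 10>0); eliminate I.
Among the remaining strategies, none is strictly dominated by another pure strategy of the same player, so the elimination stops.
Surviving strategies — the Row player: {R2, R5}; the Column player: {II, IV}.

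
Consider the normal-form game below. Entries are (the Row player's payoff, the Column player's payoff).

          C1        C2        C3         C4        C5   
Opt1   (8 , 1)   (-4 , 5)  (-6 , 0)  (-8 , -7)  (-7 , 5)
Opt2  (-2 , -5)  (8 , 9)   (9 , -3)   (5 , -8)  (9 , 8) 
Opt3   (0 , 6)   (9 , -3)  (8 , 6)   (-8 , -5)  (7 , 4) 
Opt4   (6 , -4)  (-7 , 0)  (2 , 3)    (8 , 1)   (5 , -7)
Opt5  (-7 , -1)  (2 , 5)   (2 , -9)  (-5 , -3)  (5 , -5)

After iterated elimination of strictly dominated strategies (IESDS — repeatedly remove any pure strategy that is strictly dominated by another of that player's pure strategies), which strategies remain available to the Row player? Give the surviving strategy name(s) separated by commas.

Opt1, Opt2, Opt3, Opt4

For the Row player, Opt2 strictly dominates Opt5 on the remaining columns (C1: -2>-7, C2: 8>2, C3: 9>2, C4: 5>-5, C5: 9>5); eliminate Opt5.
Column C4 is eliminated: C3 beats it against every remaining row (Opt1: 0>-7, Opt2: -3>-8, Opt3: 6>-5, Opt4: 3>1).
Among the remaining strategies, none is strictly dominated by another pure strategy of the same player, so the elimination stops.
Surviving strategies — the Row player: {Opt1, Opt2, Opt3, Opt4}; the Column player: {C1, C2, C3, C5}.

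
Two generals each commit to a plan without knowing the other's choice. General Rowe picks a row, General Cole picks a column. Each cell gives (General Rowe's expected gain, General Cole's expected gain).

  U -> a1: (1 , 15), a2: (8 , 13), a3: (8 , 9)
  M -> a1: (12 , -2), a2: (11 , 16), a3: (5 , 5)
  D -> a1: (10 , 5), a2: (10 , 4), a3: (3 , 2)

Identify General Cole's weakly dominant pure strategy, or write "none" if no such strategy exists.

a1 fails to dominate a2 at M (-2<16).
a2 fails to dominate a1 at U (13<15).
a3 fails to dominate a1 at U (9<15).
No single strategy dominates all the others.

none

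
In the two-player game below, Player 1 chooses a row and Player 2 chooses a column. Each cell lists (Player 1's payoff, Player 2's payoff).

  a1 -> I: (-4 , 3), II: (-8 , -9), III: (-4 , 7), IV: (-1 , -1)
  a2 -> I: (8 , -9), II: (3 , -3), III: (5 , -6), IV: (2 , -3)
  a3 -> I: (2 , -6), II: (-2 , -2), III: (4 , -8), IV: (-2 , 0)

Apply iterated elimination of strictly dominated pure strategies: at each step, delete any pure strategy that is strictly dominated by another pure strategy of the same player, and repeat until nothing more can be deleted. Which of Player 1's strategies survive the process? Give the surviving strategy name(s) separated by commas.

Player 1's strategy a1 is strictly dominated by a2 (I: 8>-4, II: 3>-8, III: 5>-4, IV: 2>-1) and is removed.
Row a3 is eliminated: a2 beats it against every remaining column (I: 8>2, II: 3>-2, III: 5>4, IV: 2>-2).
For Player 2, II strictly dominates I on the remaining rows (a2: -3>-9); eliminate I.
For Player 2, II strictly dominates III on the remaining rows (a2: -3>-6); eliminate III.
Among the remaining strategies, none is strictly dominated by another pure strategy of the same player, so the elimination stops.
Surviving strategies — Player 1: {a2}; Player 2: {II, IV}.

a2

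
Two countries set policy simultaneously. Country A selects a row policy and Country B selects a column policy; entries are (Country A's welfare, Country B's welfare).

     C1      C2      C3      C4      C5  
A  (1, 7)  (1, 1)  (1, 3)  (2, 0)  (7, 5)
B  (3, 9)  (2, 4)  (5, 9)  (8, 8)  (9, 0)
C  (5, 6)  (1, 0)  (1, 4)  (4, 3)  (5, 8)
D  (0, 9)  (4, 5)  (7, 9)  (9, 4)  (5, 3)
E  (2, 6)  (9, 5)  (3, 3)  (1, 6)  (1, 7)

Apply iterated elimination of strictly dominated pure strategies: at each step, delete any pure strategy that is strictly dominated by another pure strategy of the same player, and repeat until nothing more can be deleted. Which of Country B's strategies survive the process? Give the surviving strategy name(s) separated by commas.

For Country A, B strictly dominates A on the remaining columns (C1: 3>1, C2: 2>1, C3: 5>1, C4: 8>2, C5: 9>7); eliminate A.
Column C2 is eliminated: C1 beats it against every remaining row (B: 9>4, C: 6>0, D: 9>5, E: 6>5).
Country A's strategy E is strictly dominated by B (C1: 3>2, C3: 5>3, C4: 8>1, C5: 9>1) and is removed.
Country B's strategy C4 is strictly dominated by C1 (B: 9>8, C: 6>3, D: 9>4) and is removed.
Among the remaining strategies, none is strictly dominated by another pure strategy of the same player, so the elimination stops.
Surviving strategies — Country A: {B, C, D}; Country B: {C1, C3, C5}.

C1, C3, C5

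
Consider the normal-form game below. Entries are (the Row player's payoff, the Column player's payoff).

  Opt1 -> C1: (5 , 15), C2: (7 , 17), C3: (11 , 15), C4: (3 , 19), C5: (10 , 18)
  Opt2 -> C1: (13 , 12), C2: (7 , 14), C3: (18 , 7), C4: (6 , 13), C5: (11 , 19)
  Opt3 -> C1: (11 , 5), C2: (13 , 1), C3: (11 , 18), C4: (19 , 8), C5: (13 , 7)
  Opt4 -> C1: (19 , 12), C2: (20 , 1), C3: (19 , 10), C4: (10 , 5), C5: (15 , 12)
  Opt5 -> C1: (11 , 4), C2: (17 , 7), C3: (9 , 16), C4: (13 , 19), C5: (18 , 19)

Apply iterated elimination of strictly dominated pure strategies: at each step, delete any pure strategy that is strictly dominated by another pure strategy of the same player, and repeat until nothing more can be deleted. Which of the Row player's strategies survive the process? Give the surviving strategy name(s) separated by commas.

Opt3, Opt4, Opt5

Row Opt1 is eliminated: Opt4 beats it against every remaining column (C1: 19>5, C2: 20>7, C3: 19>11, C4: 10>3, C5: 15>10).
Row Opt2 is eliminated: Opt4 beats it against every remaining column (C1: 19>13, C2: 20>7, C3: 19>18, C4: 10>6, C5: 15>11).
For the Column player, C3 strictly dominates C2 on the remaining rows (Opt3: 18>1, Opt4: 10>1, Opt5: 16>7); eliminate C2.
Among the remaining strategies, none is strictly dominated by another pure strategy of the same player, so the elimination stops.
Surviving strategies — the Row player: {Opt3, Opt4, Opt5}; the Column player: {C1, C3, C4, C5}.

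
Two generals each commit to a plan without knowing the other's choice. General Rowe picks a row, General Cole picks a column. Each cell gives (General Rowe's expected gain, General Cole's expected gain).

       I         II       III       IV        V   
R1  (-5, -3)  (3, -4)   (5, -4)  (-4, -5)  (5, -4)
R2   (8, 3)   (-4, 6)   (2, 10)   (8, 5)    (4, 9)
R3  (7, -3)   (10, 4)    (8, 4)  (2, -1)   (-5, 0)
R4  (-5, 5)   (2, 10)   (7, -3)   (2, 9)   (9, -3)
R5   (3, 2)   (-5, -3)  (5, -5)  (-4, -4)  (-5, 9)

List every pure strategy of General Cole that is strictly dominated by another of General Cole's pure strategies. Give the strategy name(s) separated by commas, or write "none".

IV

I is not dominated — it holds its own against II at R1 (-3>-4); III at R1 (-3>-4); IV at R1 (-3>-5); V at R1 (-3>-4).
II: no other strategy beats it everywhere (I at R2 (6>3); III at R1 (-4=-4); IV at R1 (-4>-5); V at R1 (-4=-4)).
III: no other strategy beats it everywhere (I at R2 (10>3); II at R1 (-4=-4); IV at R1 (-4>-5); V at R1 (-4=-4)).
II strictly dominates IV — R1: -4>-5, R2: 6>5, R3: 4>-1, R4: 10>9, R5: -3>-4.
V: no other strategy beats it everywhere (I at R2 (9>3); II at R1 (-4=-4); III at R1 (-4=-4); IV at R1 (-4>-5)).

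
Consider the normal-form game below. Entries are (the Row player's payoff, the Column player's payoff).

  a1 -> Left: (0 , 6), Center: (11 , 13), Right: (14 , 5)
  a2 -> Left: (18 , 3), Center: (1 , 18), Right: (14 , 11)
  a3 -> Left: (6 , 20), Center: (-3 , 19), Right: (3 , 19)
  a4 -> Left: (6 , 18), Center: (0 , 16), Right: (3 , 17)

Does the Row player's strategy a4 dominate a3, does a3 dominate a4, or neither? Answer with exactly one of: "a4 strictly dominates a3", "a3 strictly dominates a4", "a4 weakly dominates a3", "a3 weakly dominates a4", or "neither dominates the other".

a4 weakly dominates a3

Compare a4 to a3 across each opponent action: Left: 6=6, Center: 0>-3, Right: 3=3.
a4 is at least as good everywhere and strictly better somewhere (tied only at Left, Right), so a4 weakly but not strictly dominates a3.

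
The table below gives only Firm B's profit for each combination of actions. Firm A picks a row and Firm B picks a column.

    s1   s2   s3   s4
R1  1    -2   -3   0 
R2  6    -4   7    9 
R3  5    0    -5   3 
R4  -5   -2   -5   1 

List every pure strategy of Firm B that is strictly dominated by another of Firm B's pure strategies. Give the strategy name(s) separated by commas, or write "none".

s1: no other strategy beats it everywhere (s2 at R1 (1>-2); s3 at R1 (1>-3); s4 at R1 (1>0)).
s4 strictly dominates s2 — R1: 0>-2, R2: 9>-4, R3: 3>0, R4: 1>-2.
s4 strictly dominates s3 — R1: 0>-3, R2: 9>7, R3: 3>-5, R4: 1>-5.
s4: no other strategy beats it everywhere (s1 at R2 (9>6); s2 at R1 (0>-2); s3 at R1 (0>-3)).

s2, s3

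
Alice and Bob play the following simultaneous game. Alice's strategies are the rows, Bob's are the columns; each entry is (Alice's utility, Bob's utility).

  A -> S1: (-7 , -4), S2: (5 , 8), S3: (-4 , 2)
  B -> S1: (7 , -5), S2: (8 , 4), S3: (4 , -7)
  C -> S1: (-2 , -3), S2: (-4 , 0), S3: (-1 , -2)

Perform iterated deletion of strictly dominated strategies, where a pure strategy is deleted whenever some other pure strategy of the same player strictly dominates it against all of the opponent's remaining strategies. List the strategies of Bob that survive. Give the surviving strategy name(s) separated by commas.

S2

Row A is eliminated: B beats it against every remaining column (S1: 7>-7, S2: 8>5, S3: 4>-4).
Row C is eliminated: B beats it against every remaining column (S1: 7>-2, S2: 8>-4, S3: 4>-1).
Bob's strategy S1 is strictly dominated by S2 (B: 4>-5) and is removed.
Bob's strategy S3 is strictly dominated by S2 (B: 4>-7) and is removed.
Among the remaining strategies, none is strictly dominated by another pure strategy of the same player, so the elimination stops.
Surviving strategies — Alice: {B}; Bob: {S2}.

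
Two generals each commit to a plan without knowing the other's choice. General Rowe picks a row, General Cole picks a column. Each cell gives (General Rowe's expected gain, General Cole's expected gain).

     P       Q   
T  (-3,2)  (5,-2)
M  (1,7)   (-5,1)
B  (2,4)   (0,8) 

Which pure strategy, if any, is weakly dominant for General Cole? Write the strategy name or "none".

none

P fails to dominate Q at B (4<8).
Q fails to dominate P at T (-2<2).
No single strategy dominates all the others.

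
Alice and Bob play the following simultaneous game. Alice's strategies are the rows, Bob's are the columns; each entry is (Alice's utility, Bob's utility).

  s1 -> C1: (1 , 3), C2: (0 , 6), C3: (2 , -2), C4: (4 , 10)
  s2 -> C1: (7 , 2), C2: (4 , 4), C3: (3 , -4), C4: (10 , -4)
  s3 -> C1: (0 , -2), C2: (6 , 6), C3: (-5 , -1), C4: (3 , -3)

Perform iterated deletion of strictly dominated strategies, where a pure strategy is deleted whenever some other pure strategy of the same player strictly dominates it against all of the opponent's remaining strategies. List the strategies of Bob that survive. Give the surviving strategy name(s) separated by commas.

C2

Row s1 is eliminated: s2 beats it against every remaining column (C1: 7>1, C2: 4>0, C3: 3>2, C4: 10>4).
For Bob, C2 strictly dominates C1 on the remaining rows (s2: 4>2, s3: 6>-2); eliminate C1.
For Bob, C2 strictly dominates C3 on the remaining rows (s2: 4>-4, s3: 6>-1); eliminate C3.
Column C4 is eliminated: C2 beats it against every remaining row (s2: 4>-4, s3: 6>-3).
Alice's strategy s2 is strictly dominated by s3 (C2: 6>4) and is removed.
Among the remaining strategies, none is strictly dominated by another pure strategy of the same player, so the elimination stops.
Surviving strategies — Alice: {s3}; Bob: {C2}.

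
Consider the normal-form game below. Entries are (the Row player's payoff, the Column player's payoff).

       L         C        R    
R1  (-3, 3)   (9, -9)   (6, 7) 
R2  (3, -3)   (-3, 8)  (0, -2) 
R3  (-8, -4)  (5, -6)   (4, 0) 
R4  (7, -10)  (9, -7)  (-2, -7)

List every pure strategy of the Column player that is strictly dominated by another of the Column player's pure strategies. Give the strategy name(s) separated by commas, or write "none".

L: dominated, since R does at least as well everywhere (R1: 7>3, R2: -2>-3, R3: 0>-4, R4: -7>-10).
Nothing dominates C: L at R2 (8>-3); R at R2 (8>-2).
R: no other strategy beats it everywhere (L at R1 (7>3); C at R1 (7>-9)).

L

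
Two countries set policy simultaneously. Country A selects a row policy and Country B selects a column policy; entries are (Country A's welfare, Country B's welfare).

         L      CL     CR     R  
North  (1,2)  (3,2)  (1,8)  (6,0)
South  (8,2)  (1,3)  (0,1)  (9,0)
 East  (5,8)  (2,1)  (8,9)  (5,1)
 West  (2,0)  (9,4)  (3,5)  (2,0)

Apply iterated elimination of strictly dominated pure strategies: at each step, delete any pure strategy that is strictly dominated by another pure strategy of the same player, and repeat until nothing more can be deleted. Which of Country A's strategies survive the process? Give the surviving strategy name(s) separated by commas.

Country B's strategy R is strictly dominated by CR (North: 8>0, South: 1>0, East: 9>1, West: 5>0) and is removed.
For Country A, West strictly dominates North on the remaining columns (L: 2>1, CL: 9>3, CR: 3>1); eliminate North.
Among the remaining strategies, none is strictly dominated by another pure strategy of the same player, so the elimination stops.
Surviving strategies — Country A: {South, East, West}; Country B: {L, CL, CR}.

South, East, West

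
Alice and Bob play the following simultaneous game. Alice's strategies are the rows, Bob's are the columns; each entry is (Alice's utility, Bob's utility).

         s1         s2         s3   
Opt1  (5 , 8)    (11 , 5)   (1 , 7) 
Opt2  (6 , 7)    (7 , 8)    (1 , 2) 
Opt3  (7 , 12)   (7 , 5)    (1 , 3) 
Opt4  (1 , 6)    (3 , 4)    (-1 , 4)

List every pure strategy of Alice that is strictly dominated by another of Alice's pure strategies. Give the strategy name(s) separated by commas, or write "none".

Nothing dominates Opt1: Opt2 at s2 (11>7); Opt3 at s2 (11>7); Opt4 at s1 (5>1).
Opt2 is not dominated — it holds its own against Opt1 at s1 (6>5); Opt3 at s2 (7=7); Opt4 at s1 (6>1).
Nothing dominates Opt3: Opt1 at s1 (7>5); Opt2 at s1 (7>6); Opt4 at s1 (7>1).
Opt4: dominated, since Opt1 does at least as well everywhere (s1: 5>1, s2: 11>3, s3: 1>-1).

Opt4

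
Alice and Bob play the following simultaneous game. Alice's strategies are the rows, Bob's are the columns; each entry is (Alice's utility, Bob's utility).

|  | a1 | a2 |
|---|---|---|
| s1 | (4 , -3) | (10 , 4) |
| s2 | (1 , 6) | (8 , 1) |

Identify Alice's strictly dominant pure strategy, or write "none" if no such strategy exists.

s1

s1 vs s2: a1: 4>1, a2: 10>8.
s1 strictly beats every other strategy against every opponent action, so it is strictly dominant.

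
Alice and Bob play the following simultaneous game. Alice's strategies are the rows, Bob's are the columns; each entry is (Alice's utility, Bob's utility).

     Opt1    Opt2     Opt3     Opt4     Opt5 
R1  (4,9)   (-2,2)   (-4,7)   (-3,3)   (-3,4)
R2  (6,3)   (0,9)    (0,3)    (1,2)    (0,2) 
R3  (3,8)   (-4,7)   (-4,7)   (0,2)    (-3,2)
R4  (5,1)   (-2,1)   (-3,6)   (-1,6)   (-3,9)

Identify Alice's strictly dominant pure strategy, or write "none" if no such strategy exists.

R2 vs R1: Opt1: 6>4, Opt2: 0>-2, Opt3: 0>-4, Opt4: 1>-3, Opt5: 0>-3.
R2 vs R3: Opt1: 6>3, Opt2: 0>-4, Opt3: 0>-4, Opt4: 1>0, Opt5: 0>-3.
R2 vs R4: Opt1: 6>5, Opt2: 0>-2, Opt3: 0>-3, Opt4: 1>-1, Opt5: 0>-3.
R2 strictly beats every other strategy against every opponent action, so it is strictly dominant.

R2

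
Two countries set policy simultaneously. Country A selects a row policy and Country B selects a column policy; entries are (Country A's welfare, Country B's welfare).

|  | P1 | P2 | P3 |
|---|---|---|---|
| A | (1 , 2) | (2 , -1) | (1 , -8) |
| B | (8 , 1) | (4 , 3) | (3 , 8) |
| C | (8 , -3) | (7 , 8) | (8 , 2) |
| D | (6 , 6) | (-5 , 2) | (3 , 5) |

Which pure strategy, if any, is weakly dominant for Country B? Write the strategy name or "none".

P1 fails to dominate P2 at B (1<3).
P2 fails to dominate P1 at A (-1<2).
P3 fails to dominate P1 at A (-8<2).
No single strategy dominates all the others.

none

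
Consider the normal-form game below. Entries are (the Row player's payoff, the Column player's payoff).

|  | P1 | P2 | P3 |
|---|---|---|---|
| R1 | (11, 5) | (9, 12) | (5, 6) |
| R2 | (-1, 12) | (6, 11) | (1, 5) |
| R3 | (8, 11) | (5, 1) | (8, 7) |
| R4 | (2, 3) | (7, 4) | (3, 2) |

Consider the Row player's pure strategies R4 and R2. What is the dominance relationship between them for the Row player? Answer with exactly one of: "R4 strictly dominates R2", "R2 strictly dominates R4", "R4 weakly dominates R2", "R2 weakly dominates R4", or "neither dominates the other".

R4 strictly dominates R2

R4's payoffs vs R2's, by the Column player's action — P1: 2>-1, P2: 7>6, P3: 3>1.
Every comparison favours R4, so R4 strictly dominates R2.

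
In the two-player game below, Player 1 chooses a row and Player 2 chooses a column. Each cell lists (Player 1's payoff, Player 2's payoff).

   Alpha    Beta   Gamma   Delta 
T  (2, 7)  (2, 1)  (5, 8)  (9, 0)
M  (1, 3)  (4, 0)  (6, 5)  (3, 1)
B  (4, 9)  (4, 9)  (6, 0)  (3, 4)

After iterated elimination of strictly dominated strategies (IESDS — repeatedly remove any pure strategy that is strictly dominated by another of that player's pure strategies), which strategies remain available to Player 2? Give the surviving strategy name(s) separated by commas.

Alpha, Beta, Gamma

Column Delta is eliminated: Alpha beats it against every remaining row (T: 7>0, M: 3>1, B: 9>4).
For Player 1, B strictly dominates T on the remaining columns (Alpha: 4>2, Beta: 4>2, Gamma: 6>5); eliminate T.
Among the remaining strategies, none is strictly dominated by another pure strategy of the same player, so the elimination stops.
Surviving strategies — Player 1: {M, B}; Player 2: {Alpha, Beta, Gamma}.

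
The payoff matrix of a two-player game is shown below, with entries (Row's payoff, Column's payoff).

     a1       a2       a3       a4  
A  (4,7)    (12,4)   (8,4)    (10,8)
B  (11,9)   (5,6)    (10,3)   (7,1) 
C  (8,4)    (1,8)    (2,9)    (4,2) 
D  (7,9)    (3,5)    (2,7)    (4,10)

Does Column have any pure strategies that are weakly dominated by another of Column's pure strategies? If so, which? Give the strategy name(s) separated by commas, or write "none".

none

a1 is not dominated — it holds its own against a2 at A (7>4); a3 at A (7>4); a4 at B (9>1).
a2 is not dominated — it holds its own against a1 at C (8>4); a3 at B (6>3); a4 at B (6>1).
a3 is not dominated — it holds its own against a1 at C (9>4); a2 at C (9>8); a4 at B (3>1).
a4: no other strategy beats it everywhere (a1 at A (8>7); a2 at A (8>4); a3 at A (8>4)).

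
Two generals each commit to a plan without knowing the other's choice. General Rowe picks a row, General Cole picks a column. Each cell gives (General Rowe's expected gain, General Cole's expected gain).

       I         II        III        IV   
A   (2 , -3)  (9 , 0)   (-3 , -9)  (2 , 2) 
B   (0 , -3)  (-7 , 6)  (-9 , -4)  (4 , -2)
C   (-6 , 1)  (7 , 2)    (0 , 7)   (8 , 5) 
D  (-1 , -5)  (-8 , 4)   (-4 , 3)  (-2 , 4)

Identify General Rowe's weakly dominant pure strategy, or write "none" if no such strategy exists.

A fails to dominate B at IV (2<4).
B fails to dominate A at I (0<2).
C fails to dominate A at I (-6<2).
D fails to dominate A at I (-1<2).
No single strategy dominates all the others.

none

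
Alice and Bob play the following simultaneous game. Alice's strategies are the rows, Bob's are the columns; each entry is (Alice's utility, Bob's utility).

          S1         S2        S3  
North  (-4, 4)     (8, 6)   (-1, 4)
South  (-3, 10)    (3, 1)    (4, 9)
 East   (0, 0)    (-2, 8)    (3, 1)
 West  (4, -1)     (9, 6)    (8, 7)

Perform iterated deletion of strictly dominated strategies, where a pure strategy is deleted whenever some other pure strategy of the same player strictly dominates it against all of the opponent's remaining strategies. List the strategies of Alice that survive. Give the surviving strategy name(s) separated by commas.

Row North is eliminated: West beats it against every remaining column (S1: 4>-4, S2: 9>8, S3: 8>-1).
Row South is eliminated: West beats it against every remaining column (S1: 4>-3, S2: 9>3, S3: 8>4).
Row East is eliminated: West beats it against every remaining column (S1: 4>0, S2: 9>-2, S3: 8>3).
For Bob, S2 strictly dominates S1 on the remaining rows (West: 6>-1); eliminate S1.
For Bob, S3 strictly dominates S2 on the remaining rows (West: 7>6); eliminate S2.
Among the remaining strategies, none is strictly dominated by another pure strategy of the same player, so the elimination stops.
Surviving strategies — Alice: {West}; Bob: {S3}.

West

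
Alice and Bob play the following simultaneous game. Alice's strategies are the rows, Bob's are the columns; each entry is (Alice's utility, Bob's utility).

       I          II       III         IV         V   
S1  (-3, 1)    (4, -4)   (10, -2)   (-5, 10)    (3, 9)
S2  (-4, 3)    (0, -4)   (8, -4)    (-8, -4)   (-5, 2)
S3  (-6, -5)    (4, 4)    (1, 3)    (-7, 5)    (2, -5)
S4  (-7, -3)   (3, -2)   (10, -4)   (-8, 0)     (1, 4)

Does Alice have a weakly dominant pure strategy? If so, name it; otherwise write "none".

S1 vs S2: I: -3>-4, II: 4>0, III: 10>8, IV: -5>-8, V: 3>-5.
S1 vs S3: I: -3>-6, II: 4=4, III: 10>1, IV: -5>-7, V: 3>2.
S1 vs S4: I: -3>-7, II: 4>3, III: 10=10, IV: -5>-8, V: 3>1.
S1 is at least as good as every other strategy against every opponent action, so it is weakly dominant.

S1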